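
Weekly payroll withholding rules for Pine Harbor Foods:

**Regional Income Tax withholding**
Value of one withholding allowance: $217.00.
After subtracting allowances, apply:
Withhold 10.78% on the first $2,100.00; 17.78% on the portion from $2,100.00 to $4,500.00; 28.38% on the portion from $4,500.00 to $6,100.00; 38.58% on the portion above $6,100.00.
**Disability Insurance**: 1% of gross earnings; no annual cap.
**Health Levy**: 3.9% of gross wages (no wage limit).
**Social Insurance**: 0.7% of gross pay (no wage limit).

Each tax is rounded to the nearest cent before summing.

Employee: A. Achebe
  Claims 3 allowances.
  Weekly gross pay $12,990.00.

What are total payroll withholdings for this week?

$4,241.63

Regional Income Tax: taxable = $12,990.00 − 3×$217.00 = $12,339.00
  $1,107.18 + 38.58% × ($12,339.00 − $6,100.00) = $1,107.18 + 38.58% × $6,239.00 = $3,514.19
Disability Insurance: 1% × $12,990.00 = $129.90
Health Levy: 3.9% × $12,990.00 = $506.61
Social Insurance: 0.7% × $12,990.00 = $90.93
Total: $3,514.19 + $129.90 + $506.61 + $90.93 = $4,241.63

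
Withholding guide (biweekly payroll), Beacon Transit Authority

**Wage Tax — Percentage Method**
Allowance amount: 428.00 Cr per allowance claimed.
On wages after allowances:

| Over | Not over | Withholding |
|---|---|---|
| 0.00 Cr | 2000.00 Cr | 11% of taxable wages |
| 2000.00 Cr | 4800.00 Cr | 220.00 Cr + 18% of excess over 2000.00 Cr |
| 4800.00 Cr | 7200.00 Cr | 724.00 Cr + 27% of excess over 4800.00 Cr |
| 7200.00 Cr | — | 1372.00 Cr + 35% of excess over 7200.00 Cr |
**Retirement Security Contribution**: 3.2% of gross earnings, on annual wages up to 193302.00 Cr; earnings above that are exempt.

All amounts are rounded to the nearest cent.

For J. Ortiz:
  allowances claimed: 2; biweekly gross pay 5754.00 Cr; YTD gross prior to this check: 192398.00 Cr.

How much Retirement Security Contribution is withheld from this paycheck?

Retirement Security Contribution: cap 193302.00 Cr − YTD 192398.00 Cr = 904.00 Cr subject; 3.2% × 904.00 Cr = 28.93 Cr

28.93 Cr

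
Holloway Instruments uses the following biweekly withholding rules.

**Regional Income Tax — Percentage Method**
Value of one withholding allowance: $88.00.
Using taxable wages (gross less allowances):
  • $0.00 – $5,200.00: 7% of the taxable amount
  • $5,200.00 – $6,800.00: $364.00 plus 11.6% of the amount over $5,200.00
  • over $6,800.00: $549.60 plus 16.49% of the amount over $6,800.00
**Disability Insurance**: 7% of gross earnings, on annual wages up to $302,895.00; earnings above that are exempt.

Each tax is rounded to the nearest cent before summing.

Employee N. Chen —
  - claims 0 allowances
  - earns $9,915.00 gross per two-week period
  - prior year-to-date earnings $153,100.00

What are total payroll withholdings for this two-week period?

Regional Income Tax: taxable = $9,915.00
  $549.60 + 16.49% × ($9,915.00 − $6,800.00) = $549.60 + 16.49% × $3,115.00 = $1,063.26
Disability Insurance: 7% × $9,915.00 = $694.05
Total: $1,063.26 + $694.05 = $1,757.31

$1,757.31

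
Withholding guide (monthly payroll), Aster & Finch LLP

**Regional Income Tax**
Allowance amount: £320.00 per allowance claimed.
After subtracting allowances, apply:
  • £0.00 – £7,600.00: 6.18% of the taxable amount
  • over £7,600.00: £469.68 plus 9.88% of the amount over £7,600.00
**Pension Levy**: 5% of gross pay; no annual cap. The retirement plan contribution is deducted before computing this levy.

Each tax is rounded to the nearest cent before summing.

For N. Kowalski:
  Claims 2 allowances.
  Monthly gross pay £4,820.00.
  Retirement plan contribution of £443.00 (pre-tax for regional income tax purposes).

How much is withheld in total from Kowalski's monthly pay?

£449.80

Regional Income Tax: taxable = £4,820.00 − £443.00 − 2×£320.00 = £3,737.00
  6.18% × £3,737.00 = £230.95
Pension Levy: 5% × £4,377.00 = £218.85
Total: £230.95 + £218.85 = £449.80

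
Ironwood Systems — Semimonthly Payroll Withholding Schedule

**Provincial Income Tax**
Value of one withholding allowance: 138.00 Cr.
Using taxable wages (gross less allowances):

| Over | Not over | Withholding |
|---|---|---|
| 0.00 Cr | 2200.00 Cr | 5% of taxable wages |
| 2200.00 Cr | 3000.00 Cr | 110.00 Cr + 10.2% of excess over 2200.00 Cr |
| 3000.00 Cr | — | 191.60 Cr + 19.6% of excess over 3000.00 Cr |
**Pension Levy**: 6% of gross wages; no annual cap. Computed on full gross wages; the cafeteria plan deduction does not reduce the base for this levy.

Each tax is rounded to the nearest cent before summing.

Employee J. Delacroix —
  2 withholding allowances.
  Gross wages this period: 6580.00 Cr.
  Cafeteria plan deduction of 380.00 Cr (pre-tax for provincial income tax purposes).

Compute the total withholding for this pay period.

Provincial Income Tax: taxable = 6580.00 Cr − 380.00 Cr − 2×138.00 Cr = 5924.00 Cr
  191.60 Cr + 19.6% × (5924.00 Cr − 3000.00 Cr) = 191.60 Cr + 19.6% × 2924.00 Cr = 764.70 Cr
Pension Levy: 6% × 6580.00 Cr = 394.80 Cr
Total: 764.70 Cr + 394.80 Cr = 1159.50 Cr

1159.50 Cr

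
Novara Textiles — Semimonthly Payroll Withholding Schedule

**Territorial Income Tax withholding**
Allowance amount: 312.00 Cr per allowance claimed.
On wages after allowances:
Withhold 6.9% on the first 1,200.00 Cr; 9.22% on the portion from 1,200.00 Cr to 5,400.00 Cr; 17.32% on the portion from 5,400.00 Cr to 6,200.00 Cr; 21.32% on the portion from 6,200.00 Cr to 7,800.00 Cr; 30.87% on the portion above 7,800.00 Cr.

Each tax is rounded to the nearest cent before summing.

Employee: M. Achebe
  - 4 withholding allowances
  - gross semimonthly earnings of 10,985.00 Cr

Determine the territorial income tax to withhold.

Territorial Income Tax: taxable = 10,985.00 Cr − 4×312.00 Cr = 9,737.00 Cr
  949.72 Cr + 30.87% × (9,737.00 Cr − 7,800.00 Cr) = 949.72 Cr + 30.87% × 1,937.00 Cr = 1,547.67 Cr

1,547.67 Cr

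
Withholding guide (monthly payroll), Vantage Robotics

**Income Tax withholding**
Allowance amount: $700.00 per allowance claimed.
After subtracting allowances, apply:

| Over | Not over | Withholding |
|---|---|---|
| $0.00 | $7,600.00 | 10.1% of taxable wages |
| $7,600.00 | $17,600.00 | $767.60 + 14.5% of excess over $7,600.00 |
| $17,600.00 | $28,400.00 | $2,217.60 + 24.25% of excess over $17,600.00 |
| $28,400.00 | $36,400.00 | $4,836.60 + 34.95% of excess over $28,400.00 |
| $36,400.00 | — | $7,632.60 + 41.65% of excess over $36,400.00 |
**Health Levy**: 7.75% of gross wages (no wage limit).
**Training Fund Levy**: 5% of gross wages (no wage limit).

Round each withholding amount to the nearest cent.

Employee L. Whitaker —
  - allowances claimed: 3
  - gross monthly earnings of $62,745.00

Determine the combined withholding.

Income Tax: taxable = $62,745.00 − 3×$700.00 = $60,645.00
  $7,632.60 + 41.65% × ($60,645.00 − $36,400.00) = $7,632.60 + 41.65% × $24,245.00 = $17,730.64
Health Levy: 7.75% × $62,745.00 = $4,862.74
Training Fund Levy: 5% × $62,745.00 = $3,137.25
Total: $17,730.64 + $4,862.74 + $3,137.25 = $25,730.63

$25,730.63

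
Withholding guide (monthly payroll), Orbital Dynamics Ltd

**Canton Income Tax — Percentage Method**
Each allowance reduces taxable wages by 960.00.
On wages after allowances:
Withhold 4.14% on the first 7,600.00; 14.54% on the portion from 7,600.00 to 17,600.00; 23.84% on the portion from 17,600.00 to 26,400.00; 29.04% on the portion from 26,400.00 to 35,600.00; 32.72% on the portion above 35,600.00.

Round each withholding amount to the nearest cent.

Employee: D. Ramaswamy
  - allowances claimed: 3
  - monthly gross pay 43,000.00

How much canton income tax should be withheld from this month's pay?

Canton Income Tax: taxable = 43,000.00 − 3×960.00 = 40,120.00
  6,538.24 + 32.72% × (40,120.00 − 35,600.00) = 6,538.24 + 32.72% × 4,520.00 = 8,017.18

8,017.18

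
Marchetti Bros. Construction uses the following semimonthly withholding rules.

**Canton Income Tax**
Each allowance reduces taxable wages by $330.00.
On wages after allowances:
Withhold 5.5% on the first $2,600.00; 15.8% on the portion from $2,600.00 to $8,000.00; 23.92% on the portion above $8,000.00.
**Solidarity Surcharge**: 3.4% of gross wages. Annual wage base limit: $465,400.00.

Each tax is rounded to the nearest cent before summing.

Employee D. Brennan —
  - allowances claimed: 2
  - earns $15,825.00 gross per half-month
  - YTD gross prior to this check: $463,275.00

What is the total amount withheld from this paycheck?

Canton Income Tax: taxable = $15,825.00 − 2×$330.00 = $15,165.00
  $996.20 + 23.92% × ($15,165.00 − $8,000.00) = $996.20 + 23.92% × $7,165.00 = $2,710.07
Solidarity Surcharge: cap $465,400.00 − YTD $463,275.00 = $2,125.00 subject; 3.4% × $2,125.00 = $72.25
Total: $2,710.07 + $72.25 = $2,782.32

$2,782.32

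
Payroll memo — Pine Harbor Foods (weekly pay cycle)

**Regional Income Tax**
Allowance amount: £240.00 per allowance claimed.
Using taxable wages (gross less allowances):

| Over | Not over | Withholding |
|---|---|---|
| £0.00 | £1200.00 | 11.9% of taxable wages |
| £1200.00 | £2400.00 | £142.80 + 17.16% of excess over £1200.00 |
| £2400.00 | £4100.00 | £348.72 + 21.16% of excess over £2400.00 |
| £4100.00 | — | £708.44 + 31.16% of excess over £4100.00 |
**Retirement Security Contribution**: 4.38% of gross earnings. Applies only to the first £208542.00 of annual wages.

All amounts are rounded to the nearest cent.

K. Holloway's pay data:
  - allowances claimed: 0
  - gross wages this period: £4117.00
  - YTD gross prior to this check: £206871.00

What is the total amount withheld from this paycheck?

£786.93

Regional Income Tax: taxable = £4117.00
  £708.44 + 31.16% × (£4117.00 − £4100.00) = £708.44 + 31.16% × £17.00 = £713.74
Retirement Security Contribution: cap £208542.00 − YTD £206871.00 = £1671.00 subject; 4.38% × £1671.00 = £73.19
Total: £713.74 + £73.19 = £786.93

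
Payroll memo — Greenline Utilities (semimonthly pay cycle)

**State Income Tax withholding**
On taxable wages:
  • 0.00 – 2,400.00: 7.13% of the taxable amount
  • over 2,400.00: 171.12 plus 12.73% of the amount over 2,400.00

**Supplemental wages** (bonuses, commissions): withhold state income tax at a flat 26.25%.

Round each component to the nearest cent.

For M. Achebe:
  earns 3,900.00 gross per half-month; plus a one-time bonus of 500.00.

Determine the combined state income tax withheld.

493.32

State Income Tax: taxable = 3,900.00
  171.12 + 12.73% × (3,900.00 − 2,400.00) = 171.12 + 12.73% × 1,500.00 = 362.07
Supplemental (26.25% flat on bonus): 26.25% × 500.00 = 131.25
Total state income tax: 362.07 + 131.25 = 493.32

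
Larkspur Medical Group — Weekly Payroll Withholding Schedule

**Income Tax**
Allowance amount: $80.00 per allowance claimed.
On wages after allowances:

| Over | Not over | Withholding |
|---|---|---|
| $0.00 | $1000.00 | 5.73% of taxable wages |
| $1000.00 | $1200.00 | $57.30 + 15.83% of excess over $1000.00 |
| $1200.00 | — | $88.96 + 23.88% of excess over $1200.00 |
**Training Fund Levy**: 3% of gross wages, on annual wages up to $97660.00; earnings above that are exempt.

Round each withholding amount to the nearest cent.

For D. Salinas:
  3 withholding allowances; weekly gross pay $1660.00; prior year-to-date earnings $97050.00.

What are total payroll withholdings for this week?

Income Tax: taxable = $1660.00 − 3×$80.00 = $1420.00
  $88.96 + 23.88% × ($1420.00 − $1200.00) = $88.96 + 23.88% × $220.00 = $141.50
Training Fund Levy: cap $97660.00 − YTD $97050.00 = $610.00 subject; 3% × $610.00 = $18.30
Total: $141.50 + $18.30 = $159.80

$159.80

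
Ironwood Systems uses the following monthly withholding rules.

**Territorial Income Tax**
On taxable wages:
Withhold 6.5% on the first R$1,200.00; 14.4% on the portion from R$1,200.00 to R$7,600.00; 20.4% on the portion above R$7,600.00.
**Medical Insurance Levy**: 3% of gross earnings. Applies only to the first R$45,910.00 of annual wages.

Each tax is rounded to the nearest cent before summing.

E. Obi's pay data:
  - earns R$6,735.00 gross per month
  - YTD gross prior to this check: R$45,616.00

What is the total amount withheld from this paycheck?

Territorial Income Tax: taxable = R$6,735.00
  R$78.00 + 14.4% × (R$6,735.00 − R$1,200.00) = R$78.00 + 14.4% × R$5,535.00 = R$875.04
Medical Insurance Levy: cap R$45,910.00 − YTD R$45,616.00 = R$294.00 subject; 3% × R$294.00 = R$8.82
Total: R$875.04 + R$8.82 = R$883.86

R$883.86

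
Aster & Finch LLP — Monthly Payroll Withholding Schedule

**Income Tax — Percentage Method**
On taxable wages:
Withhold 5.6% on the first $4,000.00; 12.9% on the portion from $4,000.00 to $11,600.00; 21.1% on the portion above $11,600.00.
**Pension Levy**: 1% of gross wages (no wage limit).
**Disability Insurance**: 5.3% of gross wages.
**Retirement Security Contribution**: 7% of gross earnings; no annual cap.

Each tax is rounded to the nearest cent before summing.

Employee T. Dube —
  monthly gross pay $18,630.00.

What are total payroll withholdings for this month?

Income Tax: taxable = $18,630.00
  $1,204.40 + 21.1% × ($18,630.00 − $11,600.00) = $1,204.40 + 21.1% × $7,030.00 = $2,687.73
Pension Levy: 1% × $18,630.00 = $186.30
Disability Insurance: 5.3% × $18,630.00 = $987.39
Retirement Security Contribution: 7% × $18,630.00 = $1,304.10
Total: $2,687.73 + $186.30 + $987.39 + $1,304.10 = $5,165.52

$5,165.52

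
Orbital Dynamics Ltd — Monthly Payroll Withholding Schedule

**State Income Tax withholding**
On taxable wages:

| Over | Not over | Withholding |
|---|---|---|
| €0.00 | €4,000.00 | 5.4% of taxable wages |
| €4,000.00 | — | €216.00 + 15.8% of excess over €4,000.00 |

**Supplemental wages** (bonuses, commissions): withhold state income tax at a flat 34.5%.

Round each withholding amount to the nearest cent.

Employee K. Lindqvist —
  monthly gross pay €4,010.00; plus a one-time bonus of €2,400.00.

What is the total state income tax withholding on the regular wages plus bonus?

€1,045.58

State Income Tax: taxable = €4,010.00
  €216.00 + 15.8% × (€4,010.00 − €4,000.00) = €216.00 + 15.8% × €10.00 = €217.58
Supplemental (34.5% flat on bonus): 34.5% × €2,400.00 = €828.00
Total state income tax: €217.58 + €828.00 = €1,045.58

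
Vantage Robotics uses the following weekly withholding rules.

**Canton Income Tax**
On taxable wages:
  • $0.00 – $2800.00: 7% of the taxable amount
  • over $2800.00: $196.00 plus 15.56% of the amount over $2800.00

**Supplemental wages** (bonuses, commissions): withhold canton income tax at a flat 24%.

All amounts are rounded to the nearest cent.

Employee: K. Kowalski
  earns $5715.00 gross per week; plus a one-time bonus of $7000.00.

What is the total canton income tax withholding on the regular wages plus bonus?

$2329.57

Canton Income Tax: taxable = $5715.00
  $196.00 + 15.56% × ($5715.00 − $2800.00) = $196.00 + 15.56% × $2915.00 = $649.57
Supplemental (24% flat on bonus): 24% × $7000.00 = $1680.00
Total canton income tax: $649.57 + $1680.00 = $2329.57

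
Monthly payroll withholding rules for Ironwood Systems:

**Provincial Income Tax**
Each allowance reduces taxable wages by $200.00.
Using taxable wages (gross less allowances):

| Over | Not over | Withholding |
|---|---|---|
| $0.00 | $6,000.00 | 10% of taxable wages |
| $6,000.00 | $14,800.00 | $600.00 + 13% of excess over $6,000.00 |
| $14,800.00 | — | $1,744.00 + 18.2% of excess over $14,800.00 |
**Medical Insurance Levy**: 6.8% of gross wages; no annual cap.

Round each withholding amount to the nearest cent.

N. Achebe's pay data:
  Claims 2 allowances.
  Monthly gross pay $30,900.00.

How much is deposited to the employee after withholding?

Provincial Income Tax: taxable = $30,900.00 − 2×$200.00 = $30,500.00
  $1,744.00 + 18.2% × ($30,500.00 − $14,800.00) = $1,744.00 + 18.2% × $15,700.00 = $4,601.40
Medical Insurance Levy: 6.8% × $30,900.00 = $2,101.20
Total withheld: $4,601.40 + $2,101.20 = $6,702.60
Net pay: $30,900.00 − $6,702.60 = $24,197.40

$24,197.40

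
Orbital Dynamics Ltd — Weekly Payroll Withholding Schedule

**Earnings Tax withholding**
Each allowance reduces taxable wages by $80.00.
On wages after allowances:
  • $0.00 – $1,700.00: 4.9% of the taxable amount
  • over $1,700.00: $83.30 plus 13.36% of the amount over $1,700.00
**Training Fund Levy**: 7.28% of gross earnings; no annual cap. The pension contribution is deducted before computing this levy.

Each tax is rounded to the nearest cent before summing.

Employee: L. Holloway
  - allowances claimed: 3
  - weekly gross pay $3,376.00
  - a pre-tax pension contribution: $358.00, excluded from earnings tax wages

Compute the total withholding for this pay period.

Earnings Tax: taxable = $3,376.00 − $358.00 − 3×$80.00 = $2,778.00
  $83.30 + 13.36% × ($2,778.00 − $1,700.00) = $83.30 + 13.36% × $1,078.00 = $227.32
Training Fund Levy: 7.28% × $3,018.00 = $219.71
Total: $227.32 + $219.71 = $447.03

$447.03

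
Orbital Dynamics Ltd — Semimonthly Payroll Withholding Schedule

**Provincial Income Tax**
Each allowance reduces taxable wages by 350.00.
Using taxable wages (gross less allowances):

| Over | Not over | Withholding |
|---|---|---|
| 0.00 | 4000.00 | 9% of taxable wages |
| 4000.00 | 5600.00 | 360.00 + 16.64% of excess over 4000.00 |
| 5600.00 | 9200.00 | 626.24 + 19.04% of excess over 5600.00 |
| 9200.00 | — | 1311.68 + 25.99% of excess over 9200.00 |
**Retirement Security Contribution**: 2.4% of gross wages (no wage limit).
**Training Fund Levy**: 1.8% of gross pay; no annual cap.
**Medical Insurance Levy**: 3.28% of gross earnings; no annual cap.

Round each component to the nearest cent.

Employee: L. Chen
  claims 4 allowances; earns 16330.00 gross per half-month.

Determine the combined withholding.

Provincial Income Tax: taxable = 16330.00 − 4×350.00 = 14930.00
  1311.68 + 25.99% × (14930.00 − 9200.00) = 1311.68 + 25.99% × 5730.00 = 2800.91
Retirement Security Contribution: 2.4% × 16330.00 = 391.92
Training Fund Levy: 1.8% × 16330.00 = 293.94
Medical Insurance Levy: 3.28% × 16330.00 = 535.62
Total: 2800.91 + 391.92 + 293.94 + 535.62 = 4022.39

4022.39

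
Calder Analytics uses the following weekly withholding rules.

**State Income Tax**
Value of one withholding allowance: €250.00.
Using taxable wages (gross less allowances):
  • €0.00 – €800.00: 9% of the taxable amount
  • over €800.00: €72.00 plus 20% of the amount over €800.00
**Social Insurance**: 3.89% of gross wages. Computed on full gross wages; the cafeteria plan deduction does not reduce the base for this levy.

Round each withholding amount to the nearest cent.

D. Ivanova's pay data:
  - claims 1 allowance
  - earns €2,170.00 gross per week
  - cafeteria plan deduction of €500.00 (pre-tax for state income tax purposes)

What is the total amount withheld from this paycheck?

€280.41

State Income Tax: taxable = €2,170.00 − €500.00 − 1×€250.00 = €1,420.00
  €72.00 + 20% × (€1,420.00 − €800.00) = €72.00 + 20% × €620.00 = €196.00
Social Insurance: 3.89% × €2,170.00 = €84.41
Total: €196.00 + €84.41 = €280.41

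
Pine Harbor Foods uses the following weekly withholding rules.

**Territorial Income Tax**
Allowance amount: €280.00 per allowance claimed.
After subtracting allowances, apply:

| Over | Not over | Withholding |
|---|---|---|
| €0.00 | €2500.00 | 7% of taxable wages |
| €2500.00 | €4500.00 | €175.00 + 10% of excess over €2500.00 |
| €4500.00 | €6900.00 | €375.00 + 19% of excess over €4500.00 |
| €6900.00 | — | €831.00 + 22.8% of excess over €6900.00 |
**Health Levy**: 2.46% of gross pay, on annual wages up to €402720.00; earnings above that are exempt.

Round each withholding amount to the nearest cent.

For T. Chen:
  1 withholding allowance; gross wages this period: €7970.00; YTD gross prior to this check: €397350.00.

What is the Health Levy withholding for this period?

€132.10

Health Levy: cap €402720.00 − YTD €397350.00 = €5370.00 subject; 2.46% × €5370.00 = €132.10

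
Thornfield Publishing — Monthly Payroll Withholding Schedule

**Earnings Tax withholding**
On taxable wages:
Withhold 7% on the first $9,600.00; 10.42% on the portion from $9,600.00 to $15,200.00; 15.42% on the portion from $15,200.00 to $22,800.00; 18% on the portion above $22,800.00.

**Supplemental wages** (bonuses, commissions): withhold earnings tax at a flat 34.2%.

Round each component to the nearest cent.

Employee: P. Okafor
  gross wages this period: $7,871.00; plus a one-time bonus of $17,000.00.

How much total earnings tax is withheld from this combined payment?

Earnings Tax: taxable = $7,871.00
  7% × $7,871.00 = $550.97
Supplemental (34.2% flat on bonus): 34.2% × $17,000.00 = $5,814.00
Total earnings tax: $550.97 + $5,814.00 = $6,364.97

$6,364.97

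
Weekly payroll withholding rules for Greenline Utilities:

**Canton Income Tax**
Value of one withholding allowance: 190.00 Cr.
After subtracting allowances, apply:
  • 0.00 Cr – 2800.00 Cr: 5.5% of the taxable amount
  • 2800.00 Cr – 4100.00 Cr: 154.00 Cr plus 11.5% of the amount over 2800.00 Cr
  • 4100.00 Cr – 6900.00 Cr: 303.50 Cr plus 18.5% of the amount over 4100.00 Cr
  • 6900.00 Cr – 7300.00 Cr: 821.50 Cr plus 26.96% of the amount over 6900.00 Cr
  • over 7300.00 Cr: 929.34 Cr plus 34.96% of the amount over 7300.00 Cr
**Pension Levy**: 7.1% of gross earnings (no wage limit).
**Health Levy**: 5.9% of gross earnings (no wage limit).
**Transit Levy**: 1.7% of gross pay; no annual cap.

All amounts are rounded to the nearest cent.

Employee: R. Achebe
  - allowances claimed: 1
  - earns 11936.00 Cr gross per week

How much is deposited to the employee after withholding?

Canton Income Tax: taxable = 11936.00 Cr − 1×190.00 Cr = 11746.00 Cr
  929.34 Cr + 34.96% × (11746.00 Cr − 7300.00 Cr) = 929.34 Cr + 34.96% × 4446.00 Cr = 2483.66 Cr
Pension Levy: 7.1% × 11936.00 Cr = 847.46 Cr
Health Levy: 5.9% × 11936.00 Cr = 704.22 Cr
Transit Levy: 1.7% × 11936.00 Cr = 202.91 Cr
Total withheld: 2483.66 Cr + 847.46 Cr + 704.22 Cr + 202.91 Cr = 4238.25 Cr
Net pay: 11936.00 Cr − 4238.25 Cr = 7697.75 Cr

7697.75 Cr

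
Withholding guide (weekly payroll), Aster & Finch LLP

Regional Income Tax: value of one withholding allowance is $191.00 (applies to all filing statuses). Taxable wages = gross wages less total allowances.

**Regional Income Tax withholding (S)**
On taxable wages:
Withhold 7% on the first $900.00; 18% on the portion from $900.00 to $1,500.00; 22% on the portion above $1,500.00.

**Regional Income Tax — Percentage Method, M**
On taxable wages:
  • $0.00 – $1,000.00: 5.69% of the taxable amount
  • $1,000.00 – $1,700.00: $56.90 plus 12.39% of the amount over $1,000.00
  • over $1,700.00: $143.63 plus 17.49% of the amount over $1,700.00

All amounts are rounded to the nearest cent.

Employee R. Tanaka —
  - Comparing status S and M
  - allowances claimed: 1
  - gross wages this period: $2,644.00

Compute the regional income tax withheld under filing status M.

$275.33

Regional Income Tax (M): taxable = $2,644.00 − 1×$191.00 = $2,453.00
  $143.63 + 17.49% × ($2,453.00 − $1,700.00) = $143.63 + 17.49% × $753.00 = $275.33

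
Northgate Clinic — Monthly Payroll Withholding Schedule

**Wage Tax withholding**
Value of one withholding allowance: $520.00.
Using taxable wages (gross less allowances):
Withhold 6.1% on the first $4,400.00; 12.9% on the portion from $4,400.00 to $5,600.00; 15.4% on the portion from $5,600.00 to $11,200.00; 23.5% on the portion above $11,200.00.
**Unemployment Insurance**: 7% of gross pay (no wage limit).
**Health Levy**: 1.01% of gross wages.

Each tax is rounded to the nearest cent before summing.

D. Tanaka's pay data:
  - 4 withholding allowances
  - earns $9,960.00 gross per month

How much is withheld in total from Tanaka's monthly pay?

Wage Tax: taxable = $9,960.00 − 4×$520.00 = $7,880.00
  $423.20 + 15.4% × ($7,880.00 − $5,600.00) = $423.20 + 15.4% × $2,280.00 = $774.32
Unemployment Insurance: 7% × $9,960.00 = $697.20
Health Levy: 1.01% × $9,960.00 = $100.60
Total: $774.32 + $697.20 + $100.60 = $1,572.12

$1,572.12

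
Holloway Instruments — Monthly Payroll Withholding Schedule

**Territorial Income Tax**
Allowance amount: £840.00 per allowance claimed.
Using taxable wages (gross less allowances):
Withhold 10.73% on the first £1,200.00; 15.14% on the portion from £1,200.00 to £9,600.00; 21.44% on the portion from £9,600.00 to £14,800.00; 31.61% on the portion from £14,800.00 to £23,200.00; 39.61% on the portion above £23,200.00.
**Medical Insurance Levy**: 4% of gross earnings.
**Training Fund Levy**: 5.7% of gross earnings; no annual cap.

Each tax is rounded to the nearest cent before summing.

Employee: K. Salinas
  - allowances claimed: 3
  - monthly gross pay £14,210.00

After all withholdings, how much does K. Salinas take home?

Territorial Income Tax: taxable = £14,210.00 − 3×£840.00 = £11,690.00
  £1,400.52 + 21.44% × (£11,690.00 − £9,600.00) = £1,400.52 + 21.44% × £2,090.00 = £1,848.62
Medical Insurance Levy: 4% × £14,210.00 = £568.40
Training Fund Levy: 5.7% × £14,210.00 = £809.97
Total withheld: £1,848.62 + £568.40 + £809.97 = £3,226.99
Net pay: £14,210.00 − £3,226.99 = £10,983.01

£10,983.01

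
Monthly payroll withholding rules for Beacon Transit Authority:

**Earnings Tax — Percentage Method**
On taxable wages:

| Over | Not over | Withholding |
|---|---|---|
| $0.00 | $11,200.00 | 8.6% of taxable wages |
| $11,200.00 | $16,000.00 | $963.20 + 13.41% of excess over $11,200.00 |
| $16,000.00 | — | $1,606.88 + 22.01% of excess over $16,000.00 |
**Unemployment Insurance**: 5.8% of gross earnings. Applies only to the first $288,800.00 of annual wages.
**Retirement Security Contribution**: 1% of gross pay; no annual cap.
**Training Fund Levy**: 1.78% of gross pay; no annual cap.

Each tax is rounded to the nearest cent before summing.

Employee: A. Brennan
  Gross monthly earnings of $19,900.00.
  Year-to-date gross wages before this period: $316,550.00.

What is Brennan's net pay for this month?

$16,881.51

Earnings Tax: taxable = $19,900.00
  $1,606.88 + 22.01% × ($19,900.00 − $16,000.00) = $1,606.88 + 22.01% × $3,900.00 = $2,465.27
Unemployment Insurance: YTD $316,550.00 ≥ cap $288,800.00 → $0.00
Retirement Security Contribution: 1% × $19,900.00 = $199.00
Training Fund Levy: 1.78% × $19,900.00 = $354.22
Total withheld: $2,465.27 + $0.00 + $199.00 + $354.22 = $3,018.49
Net pay: $19,900.00 − $3,018.49 = $16,881.51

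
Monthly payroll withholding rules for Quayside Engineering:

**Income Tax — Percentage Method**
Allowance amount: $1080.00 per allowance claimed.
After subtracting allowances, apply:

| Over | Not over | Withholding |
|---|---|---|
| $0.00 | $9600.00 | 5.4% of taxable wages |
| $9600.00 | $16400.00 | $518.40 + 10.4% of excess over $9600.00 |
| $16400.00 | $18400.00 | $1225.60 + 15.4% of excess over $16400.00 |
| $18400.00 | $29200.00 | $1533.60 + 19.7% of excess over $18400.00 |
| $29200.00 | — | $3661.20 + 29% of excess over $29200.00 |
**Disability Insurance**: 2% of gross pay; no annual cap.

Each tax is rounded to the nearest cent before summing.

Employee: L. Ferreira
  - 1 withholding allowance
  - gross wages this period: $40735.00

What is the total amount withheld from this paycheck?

Income Tax: taxable = $40735.00 − 1×$1080.00 = $39655.00
  $3661.20 + 29% × ($39655.00 − $29200.00) = $3661.20 + 29% × $10455.00 = $6693.15
Disability Insurance: 2% × $40735.00 = $814.70
Total: $6693.15 + $814.70 = $7507.85

$7507.85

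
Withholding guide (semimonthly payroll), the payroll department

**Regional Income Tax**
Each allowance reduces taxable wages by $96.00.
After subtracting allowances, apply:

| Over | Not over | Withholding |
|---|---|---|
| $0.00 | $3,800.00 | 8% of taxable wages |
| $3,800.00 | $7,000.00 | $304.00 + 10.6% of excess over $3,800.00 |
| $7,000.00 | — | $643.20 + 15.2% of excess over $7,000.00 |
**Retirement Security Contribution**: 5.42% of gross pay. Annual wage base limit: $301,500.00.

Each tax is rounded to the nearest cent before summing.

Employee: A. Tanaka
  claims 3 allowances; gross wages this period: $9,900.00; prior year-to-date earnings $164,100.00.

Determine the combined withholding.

$1,576.80

Regional Income Tax: taxable = $9,900.00 − 3×$96.00 = $9,612.00
  $643.20 + 15.2% × ($9,612.00 − $7,000.00) = $643.20 + 15.2% × $2,612.00 = $1,040.22
Retirement Security Contribution: 5.42% × $9,900.00 = $536.58
Total: $1,040.22 + $536.58 = $1,576.80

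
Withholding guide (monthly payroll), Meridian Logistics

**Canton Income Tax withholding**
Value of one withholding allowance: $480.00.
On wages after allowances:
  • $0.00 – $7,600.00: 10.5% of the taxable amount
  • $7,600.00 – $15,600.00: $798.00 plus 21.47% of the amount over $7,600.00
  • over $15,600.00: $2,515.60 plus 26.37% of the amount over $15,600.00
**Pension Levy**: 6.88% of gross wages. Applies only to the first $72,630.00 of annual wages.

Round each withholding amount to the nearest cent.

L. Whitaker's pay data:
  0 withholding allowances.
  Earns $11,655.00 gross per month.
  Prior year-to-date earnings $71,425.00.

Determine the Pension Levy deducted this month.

$82.90

Pension Levy: cap $72,630.00 − YTD $71,425.00 = $1,205.00 subject; 6.88% × $1,205.00 = $82.90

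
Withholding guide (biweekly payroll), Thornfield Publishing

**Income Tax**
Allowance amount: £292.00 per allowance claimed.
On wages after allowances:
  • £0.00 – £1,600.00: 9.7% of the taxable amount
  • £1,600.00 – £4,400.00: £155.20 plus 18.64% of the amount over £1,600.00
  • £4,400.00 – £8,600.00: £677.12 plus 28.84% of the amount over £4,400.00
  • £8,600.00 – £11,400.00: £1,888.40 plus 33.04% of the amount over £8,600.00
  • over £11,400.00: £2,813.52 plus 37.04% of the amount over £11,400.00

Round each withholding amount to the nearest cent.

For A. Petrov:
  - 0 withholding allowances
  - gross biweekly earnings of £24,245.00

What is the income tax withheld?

£7,571.31

Income Tax: taxable = £24,245.00
  £2,813.52 + 37.04% × (£24,245.00 − £11,400.00) = £2,813.52 + 37.04% × £12,845.00 = £7,571.31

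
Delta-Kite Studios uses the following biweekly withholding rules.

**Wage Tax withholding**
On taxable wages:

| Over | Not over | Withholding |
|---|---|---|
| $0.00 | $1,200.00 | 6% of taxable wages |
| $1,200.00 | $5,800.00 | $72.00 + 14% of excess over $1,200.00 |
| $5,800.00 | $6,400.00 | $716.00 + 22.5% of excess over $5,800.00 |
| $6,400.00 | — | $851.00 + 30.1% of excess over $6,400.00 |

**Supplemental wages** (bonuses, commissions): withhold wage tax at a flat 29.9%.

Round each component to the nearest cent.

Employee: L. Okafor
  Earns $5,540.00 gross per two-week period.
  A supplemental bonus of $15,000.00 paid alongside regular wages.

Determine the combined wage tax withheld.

$5,164.60

Wage Tax: taxable = $5,540.00
  $72.00 + 14% × ($5,540.00 − $1,200.00) = $72.00 + 14% × $4,340.00 = $679.60
Supplemental (29.9% flat on bonus): 29.9% × $15,000.00 = $4,485.00
Total wage tax: $679.60 + $4,485.00 = $5,164.60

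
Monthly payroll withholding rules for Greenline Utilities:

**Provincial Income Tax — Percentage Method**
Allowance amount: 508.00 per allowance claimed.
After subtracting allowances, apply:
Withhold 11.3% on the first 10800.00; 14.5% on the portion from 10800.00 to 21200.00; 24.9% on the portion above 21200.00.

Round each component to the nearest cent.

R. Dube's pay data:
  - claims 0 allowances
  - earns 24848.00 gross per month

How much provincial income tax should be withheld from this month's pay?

3636.75

Provincial Income Tax: taxable = 24848.00
  2728.40 + 24.9% × (24848.00 − 21200.00) = 2728.40 + 24.9% × 3648.00 = 3636.75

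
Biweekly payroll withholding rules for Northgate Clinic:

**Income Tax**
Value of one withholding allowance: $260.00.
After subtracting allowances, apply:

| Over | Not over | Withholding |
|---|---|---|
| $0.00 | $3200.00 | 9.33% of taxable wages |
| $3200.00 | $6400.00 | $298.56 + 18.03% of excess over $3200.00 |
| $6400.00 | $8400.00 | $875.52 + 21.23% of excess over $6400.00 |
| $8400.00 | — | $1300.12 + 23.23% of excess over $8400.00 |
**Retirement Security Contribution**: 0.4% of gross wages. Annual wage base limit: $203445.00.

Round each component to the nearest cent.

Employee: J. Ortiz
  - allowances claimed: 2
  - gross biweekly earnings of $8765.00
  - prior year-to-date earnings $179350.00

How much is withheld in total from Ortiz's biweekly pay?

Income Tax: taxable = $8765.00 − 2×$260.00 = $8245.00
  $875.52 + 21.23% × ($8245.00 − $6400.00) = $875.52 + 21.23% × $1845.00 = $1267.21
Retirement Security Contribution: 0.4% × $8765.00 = $35.06
Total: $1267.21 + $35.06 = $1302.27

$1302.27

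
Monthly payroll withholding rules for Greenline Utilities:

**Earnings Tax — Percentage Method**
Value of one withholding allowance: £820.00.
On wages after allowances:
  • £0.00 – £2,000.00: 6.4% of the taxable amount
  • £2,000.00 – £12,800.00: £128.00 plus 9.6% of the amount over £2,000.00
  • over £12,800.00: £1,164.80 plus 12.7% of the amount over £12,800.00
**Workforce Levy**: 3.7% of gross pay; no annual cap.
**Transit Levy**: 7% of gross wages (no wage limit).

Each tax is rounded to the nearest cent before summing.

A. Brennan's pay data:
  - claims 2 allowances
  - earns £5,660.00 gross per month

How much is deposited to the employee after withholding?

£4,732.46

Earnings Tax: taxable = £5,660.00 − 2×£820.00 = £4,020.00
  £128.00 + 9.6% × (£4,020.00 − £2,000.00) = £128.00 + 9.6% × £2,020.00 = £321.92
Workforce Levy: 3.7% × £5,660.00 = £209.42
Transit Levy: 7% × £5,660.00 = £396.20
Total withheld: £321.92 + £209.42 + £396.20 = £927.54
Net pay: £5,660.00 − £927.54 = £4,732.46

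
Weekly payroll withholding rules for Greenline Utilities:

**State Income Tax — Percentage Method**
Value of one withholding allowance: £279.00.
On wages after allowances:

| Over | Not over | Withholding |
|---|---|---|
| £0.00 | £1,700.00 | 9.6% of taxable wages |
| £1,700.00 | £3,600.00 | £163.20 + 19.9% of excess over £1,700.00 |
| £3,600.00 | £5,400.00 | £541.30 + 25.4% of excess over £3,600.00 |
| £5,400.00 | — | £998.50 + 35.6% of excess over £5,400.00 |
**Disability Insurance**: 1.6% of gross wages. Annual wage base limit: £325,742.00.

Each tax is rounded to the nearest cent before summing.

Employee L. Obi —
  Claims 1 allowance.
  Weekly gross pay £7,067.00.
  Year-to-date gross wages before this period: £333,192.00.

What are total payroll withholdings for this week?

State Income Tax: taxable = £7,067.00 − 1×£279.00 = £6,788.00
  £998.50 + 35.6% × (£6,788.00 − £5,400.00) = £998.50 + 35.6% × £1,388.00 = £1,492.63
Disability Insurance: YTD £333,192.00 ≥ cap £325,742.00 → £0.00
Total: £1,492.63 + £0.00 = £1,492.63

£1,492.63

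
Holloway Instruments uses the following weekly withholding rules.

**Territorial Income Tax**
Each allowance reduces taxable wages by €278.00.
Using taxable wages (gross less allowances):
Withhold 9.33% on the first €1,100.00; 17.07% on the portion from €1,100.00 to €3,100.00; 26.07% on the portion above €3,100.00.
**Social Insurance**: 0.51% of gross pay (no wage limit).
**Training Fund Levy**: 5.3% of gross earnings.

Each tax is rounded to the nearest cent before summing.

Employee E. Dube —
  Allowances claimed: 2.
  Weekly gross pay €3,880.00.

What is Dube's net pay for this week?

Territorial Income Tax: taxable = €3,880.00 − 2×€278.00 = €3,324.00
  €444.03 + 26.07% × (€3,324.00 − €3,100.00) = €444.03 + 26.07% × €224.00 = €502.43
Social Insurance: 0.51% × €3,880.00 = €19.79
Training Fund Levy: 5.3% × €3,880.00 = €205.64
Total withheld: €502.43 + €19.79 + €205.64 = €727.86
Net pay: €3,880.00 − €727.86 = €3,152.14

€3,152.14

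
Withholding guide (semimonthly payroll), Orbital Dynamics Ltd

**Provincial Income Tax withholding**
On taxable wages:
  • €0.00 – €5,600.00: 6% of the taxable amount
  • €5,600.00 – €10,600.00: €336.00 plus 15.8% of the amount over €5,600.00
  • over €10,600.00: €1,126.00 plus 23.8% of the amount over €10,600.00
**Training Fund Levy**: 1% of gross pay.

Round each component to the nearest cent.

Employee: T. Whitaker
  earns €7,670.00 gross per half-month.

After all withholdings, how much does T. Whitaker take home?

Provincial Income Tax: taxable = €7,670.00
  €336.00 + 15.8% × (€7,670.00 − €5,600.00) = €336.00 + 15.8% × €2,070.00 = €663.06
Training Fund Levy: 1% × €7,670.00 = €76.70
Total withheld: €663.06 + €76.70 = €739.76
Net pay: €7,670.00 − €739.76 = €6,930.24

€6,930.24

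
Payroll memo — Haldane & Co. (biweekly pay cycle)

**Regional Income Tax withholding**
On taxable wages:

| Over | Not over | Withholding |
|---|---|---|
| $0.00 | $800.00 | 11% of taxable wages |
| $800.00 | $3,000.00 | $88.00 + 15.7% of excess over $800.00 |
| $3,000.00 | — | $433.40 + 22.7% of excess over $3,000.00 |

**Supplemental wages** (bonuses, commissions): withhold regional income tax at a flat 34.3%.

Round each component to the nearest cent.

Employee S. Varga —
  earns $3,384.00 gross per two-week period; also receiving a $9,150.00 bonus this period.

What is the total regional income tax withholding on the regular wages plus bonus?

$3,659.02

Regional Income Tax: taxable = $3,384.00
  $433.40 + 22.7% × ($3,384.00 − $3,000.00) = $433.40 + 22.7% × $384.00 = $520.57
Supplemental (34.3% flat on bonus): 34.3% × $9,150.00 = $3,138.45
Total regional income tax: $520.57 + $3,138.45 = $3,659.02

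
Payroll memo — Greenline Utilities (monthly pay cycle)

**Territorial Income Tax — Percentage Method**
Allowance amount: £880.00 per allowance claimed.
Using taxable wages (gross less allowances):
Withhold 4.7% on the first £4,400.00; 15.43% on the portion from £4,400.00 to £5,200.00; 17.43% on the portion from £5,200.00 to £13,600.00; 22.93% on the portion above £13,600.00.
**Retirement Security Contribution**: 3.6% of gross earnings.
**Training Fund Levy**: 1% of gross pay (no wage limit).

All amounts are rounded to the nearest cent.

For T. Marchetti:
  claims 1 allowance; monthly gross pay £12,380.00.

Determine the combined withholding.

£1,997.81

Territorial Income Tax: taxable = £12,380.00 − 1×£880.00 = £11,500.00
  £330.24 + 17.43% × (£11,500.00 − £5,200.00) = £330.24 + 17.43% × £6,300.00 = £1,428.33
Retirement Security Contribution: 3.6% × £12,380.00 = £445.68
Training Fund Levy: 1% × £12,380.00 = £123.80
Total: £1,428.33 + £445.68 + £123.80 = £1,997.81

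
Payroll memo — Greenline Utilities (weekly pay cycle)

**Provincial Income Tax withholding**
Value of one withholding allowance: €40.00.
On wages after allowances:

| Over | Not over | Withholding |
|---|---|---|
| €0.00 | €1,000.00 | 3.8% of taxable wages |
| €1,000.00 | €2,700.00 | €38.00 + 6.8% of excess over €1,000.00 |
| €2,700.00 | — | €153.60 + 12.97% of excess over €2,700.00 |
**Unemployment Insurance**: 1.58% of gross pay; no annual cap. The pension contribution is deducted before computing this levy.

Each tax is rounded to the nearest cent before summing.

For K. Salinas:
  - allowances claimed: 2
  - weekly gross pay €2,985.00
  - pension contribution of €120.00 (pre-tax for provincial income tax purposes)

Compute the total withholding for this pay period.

€209.89

Provincial Income Tax: taxable = €2,985.00 − €120.00 − 2×€40.00 = €2,785.00
  €153.60 + 12.97% × (€2,785.00 − €2,700.00) = €153.60 + 12.97% × €85.00 = €164.62
Unemployment Insurance: 1.58% × €2,865.00 = €45.27
Total: €164.62 + €45.27 = €209.89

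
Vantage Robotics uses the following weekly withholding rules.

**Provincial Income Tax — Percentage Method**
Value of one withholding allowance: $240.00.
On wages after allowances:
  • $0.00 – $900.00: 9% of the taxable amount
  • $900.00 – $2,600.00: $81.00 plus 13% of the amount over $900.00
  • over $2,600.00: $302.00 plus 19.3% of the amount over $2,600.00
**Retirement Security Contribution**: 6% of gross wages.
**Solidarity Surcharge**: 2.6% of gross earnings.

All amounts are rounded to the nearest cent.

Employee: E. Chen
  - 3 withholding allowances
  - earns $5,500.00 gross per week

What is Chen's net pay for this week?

Provincial Income Tax: taxable = $5,500.00 − 3×$240.00 = $4,780.00
  $302.00 + 19.3% × ($4,780.00 − $2,600.00) = $302.00 + 19.3% × $2,180.00 = $722.74
Retirement Security Contribution: 6% × $5,500.00 = $330.00
Solidarity Surcharge: 2.6% × $5,500.00 = $143.00
Total withheld: $722.74 + $330.00 + $143.00 = $1,195.74
Net pay: $5,500.00 − $1,195.74 = $4,304.26

$4,304.26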